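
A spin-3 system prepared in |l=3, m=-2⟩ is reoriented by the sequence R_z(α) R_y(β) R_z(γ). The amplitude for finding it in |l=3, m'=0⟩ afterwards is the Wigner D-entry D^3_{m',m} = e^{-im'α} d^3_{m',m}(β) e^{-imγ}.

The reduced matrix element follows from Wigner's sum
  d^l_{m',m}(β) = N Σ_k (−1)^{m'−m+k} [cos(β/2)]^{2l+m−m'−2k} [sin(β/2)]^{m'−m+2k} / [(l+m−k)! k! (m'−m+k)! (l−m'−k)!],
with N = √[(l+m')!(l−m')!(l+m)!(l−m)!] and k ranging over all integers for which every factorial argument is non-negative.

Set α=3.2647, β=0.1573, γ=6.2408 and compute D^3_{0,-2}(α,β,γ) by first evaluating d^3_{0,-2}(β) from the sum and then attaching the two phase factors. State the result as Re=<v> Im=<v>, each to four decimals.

Re=0.0331 Im=-0.0028

D^3_{0,-2}(3.2647,0.1573,6.2408) = e^{-i·0·3.2647}·d^3_{0,-2}(0.1573)·e^{-i·-2·6.2408}. Compute d first:
c=cos(0.1573/2)=0.996909, s=sin(0.1573/2)=0.078569; N=√[6·6·1·120]=65.726707
Admissible k: 0..1 (factorial args all ≥0)
  k=0: (−1)^2·65.7267/(12)·0.9969^4·0.0786^2 = +0.033395
  k=1: (−1)^3·65.7267/(12)·0.9969^2·0.0786^4 = -0.000207
d^3_{0,-2}(0.1573) = +0.033395 -0.000207 = +0.033188
Phases: e^{-i·(0)·3.2647}=+1.000000+0.000000i, e^{-i·(-2)·6.2408}=+0.996409-0.084669i ⇒ D=+0.033069-0.002810i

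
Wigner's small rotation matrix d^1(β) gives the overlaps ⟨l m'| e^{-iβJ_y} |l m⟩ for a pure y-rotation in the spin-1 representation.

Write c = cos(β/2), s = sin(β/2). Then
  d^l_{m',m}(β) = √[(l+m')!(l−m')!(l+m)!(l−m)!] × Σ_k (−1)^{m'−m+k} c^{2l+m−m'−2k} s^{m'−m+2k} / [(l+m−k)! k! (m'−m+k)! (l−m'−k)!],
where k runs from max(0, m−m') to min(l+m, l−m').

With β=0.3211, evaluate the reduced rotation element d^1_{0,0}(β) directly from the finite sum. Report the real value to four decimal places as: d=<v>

d^1_{0,0}(β=0.3211) via Wigner's sum:
Half-angle: c=0.987140, s=0.159861. N=√(1·1·1·1)=1.000000
The bounds max(0,m−m')=0 and min(l+m,l−m')=1 give 2 terms
  k=0: (−1)^0·1.0000/(1)·0.9871^2·0.1599^0 = +0.974444
  k=1: (−1)^1·1.0000/(1)·0.9871^0·0.1599^2 = -0.025556
d^1_{0,0}(0.3211) = +0.974444 -0.025556 = +0.948889

d=0.9489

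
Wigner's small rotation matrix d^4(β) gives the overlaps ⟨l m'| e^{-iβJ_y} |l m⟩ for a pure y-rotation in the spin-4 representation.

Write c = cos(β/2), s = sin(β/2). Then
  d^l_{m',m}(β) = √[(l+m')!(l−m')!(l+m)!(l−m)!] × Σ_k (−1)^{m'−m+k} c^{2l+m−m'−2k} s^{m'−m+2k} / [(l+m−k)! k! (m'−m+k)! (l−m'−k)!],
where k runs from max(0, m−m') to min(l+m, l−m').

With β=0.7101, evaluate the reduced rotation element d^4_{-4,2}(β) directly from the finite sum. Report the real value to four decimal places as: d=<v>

d^4_{-4,2}(β=0.7101) via Wigner's sum:
With c≡cos(β/2)=0.937629 and s≡sin(β/2)=0.347637, N=[1·40320·720·2]^{1/2}=7619.763776
k∈{6} keeps every argument non-negative
  k=6: (−1)^0·7619.7638/(1440)·0.9376^2·0.3476^6 = +0.008211
d^4_{-4,2}(0.7101) = +0.008211

d=0.0082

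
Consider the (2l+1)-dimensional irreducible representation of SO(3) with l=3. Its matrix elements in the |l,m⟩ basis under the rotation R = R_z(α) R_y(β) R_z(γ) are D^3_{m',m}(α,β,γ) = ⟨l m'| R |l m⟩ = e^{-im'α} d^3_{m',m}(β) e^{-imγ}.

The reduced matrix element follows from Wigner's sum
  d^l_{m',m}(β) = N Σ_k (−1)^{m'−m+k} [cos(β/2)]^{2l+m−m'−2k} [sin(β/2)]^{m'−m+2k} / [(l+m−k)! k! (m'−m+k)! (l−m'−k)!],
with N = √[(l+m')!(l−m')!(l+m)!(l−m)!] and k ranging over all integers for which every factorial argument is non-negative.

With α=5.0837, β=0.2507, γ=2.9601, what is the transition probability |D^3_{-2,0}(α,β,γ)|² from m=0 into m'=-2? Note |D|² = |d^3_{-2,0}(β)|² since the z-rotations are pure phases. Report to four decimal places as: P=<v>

P=0.0067

D^3_{-2,0}(5.0837,0.2507,2.9601) = e^{-i·-2·5.0837}·d^3_{-2,0}(0.2507)·e^{-i·0·2.9601}. Compute d first:
With c≡cos(β/2)=0.992154 and s≡sin(β/2)=0.125022, N=[1·120·6·6]^{1/2}=65.726707
k: max(0,(0)−(-2))=2 … min(3+(0),3−(-2))=3
  k=2: (−1)^0·65.7267/(12)·0.9922^4·0.1250^2 = +0.082956
  k=3: (−1)^1·65.7267/(12)·0.9922^2·0.1250^4 = -0.001317
d^3_{-2,0}(0.2507) = +0.082956 -0.001317 = +0.081639
|D^3_{-2,0}|² = |d^3_{-2,0}(β)|² = (+0.081639)² = 0.006665 (the z-rotation phases have unit modulus)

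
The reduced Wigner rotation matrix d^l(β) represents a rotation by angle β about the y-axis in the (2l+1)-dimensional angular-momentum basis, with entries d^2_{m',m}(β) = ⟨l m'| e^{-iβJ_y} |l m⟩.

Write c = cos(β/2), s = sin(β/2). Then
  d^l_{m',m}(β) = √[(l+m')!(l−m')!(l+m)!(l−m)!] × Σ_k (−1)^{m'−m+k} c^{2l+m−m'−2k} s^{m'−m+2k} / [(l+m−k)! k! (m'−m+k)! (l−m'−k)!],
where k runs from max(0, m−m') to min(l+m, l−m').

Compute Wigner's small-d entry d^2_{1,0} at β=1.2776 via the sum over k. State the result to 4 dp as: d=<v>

d^2_{1,0}(β=1.2776) via Wigner's sum:
c=cos(1.2776/2)=0.802812, s=sin(1.2776/2)=0.596232; N=√[6·1·2·2]=4.898979
The bounds max(0,m−m')=0 and min(l+m,l−m')=1 give 2 terms
  k=0: (−1)^1·4.8990/(2)·0.8028^3·0.5962^1 = -0.755671
  k=1: (−1)^2·4.8990/(2)·0.8028^1·0.5962^3 = +0.416808
d^2_{1,0}(1.2776) = -0.755671 +0.416808 = -0.338862

d=-0.3389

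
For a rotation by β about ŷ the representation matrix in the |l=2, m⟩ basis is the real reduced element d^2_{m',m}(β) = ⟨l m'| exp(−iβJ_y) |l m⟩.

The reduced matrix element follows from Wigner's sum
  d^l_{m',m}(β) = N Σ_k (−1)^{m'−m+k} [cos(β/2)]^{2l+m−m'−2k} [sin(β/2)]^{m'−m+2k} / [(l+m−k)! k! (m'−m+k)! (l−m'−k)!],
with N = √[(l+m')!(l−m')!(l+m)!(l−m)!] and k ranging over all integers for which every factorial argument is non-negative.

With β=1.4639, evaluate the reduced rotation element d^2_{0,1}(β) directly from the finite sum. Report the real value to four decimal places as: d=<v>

d=0.1299

d^2_{0,1}(β=1.4639) via Wigner's sum:
c=cos(1.4639/2)=0.743873, s=sin(1.4639/2)=0.668321; N=√[2·2·6·1]=4.898979
Admissible k: 1..2 (factorial args all ≥0)
  k=1: (−1)^0·4.8990/(2)·0.7439^3·0.6683^1 = +0.673840
  k=2: (−1)^1·4.8990/(2)·0.7439^1·0.6683^3 = -0.543914
d^2_{0,1}(1.4639) = +0.673840 -0.543914 = +0.129926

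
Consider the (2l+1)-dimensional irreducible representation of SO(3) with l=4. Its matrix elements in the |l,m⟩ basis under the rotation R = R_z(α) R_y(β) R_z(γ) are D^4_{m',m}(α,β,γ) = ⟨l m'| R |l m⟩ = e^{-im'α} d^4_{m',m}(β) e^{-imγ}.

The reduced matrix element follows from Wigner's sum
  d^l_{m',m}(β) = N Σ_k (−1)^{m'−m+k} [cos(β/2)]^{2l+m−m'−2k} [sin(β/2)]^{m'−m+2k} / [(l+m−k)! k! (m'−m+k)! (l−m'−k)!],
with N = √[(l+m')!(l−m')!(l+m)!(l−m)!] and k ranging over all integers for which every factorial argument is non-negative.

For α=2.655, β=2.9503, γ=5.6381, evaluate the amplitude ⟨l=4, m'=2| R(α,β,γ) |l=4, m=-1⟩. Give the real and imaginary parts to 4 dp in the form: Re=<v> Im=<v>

First d^4_{2,-1}(β=2.9503), then the phase factors e^{-i(2)α} and e^{-i(-1)γ}:
c=cos(2.9503/2)=0.095501, s=sin(2.9503/2)=0.995429; N=√[720·2·6·120]=1018.233765
k: max(0,(-1)−(2))=0 … min(4+(-1),4−(2))=2
  k=0: (−1)^3·1018.2338/(72)·0.0955^5·0.9954^3 = -0.000111
  k=1: (−1)^4·1018.2338/(48)·0.0955^3·0.9954^5 = +0.018058
  k=2: (−1)^5·1018.2338/(240)·0.0955^1·0.9954^7 = -0.392388
d^4_{2,-1}(2.9503) = -0.000111 +0.018058 -0.392388 = -0.374440
Attach z-rotation phases: D = e^{-i(2)(2.655)}·(-0.374440)·e^{-i(-1)(5.6381)} = -0.354466-0.120661i

Re=-0.3545 Im=-0.1207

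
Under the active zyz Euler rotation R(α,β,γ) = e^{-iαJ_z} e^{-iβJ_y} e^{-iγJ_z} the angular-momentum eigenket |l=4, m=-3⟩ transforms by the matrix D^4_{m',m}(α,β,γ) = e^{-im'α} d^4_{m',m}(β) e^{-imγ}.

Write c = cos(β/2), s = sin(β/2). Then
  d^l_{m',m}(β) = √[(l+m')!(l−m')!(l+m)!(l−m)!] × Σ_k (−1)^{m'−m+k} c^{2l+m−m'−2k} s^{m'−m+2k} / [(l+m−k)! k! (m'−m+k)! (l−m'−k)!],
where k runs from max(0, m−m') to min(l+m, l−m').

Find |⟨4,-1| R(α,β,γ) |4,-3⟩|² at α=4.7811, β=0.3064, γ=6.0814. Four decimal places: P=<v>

P=0.0273

First d^4_{-1,-3}(β=0.3064), then the phase factors e^{-i(-1)α} and e^{-i(-3)γ}:
With c≡cos(β/2)=0.988288 and s≡sin(β/2)=0.152601, N=[6·120·1·5040]^{1/2}=1904.940944
k: max(0,(-3)−(-1))=0 … min(4+(-3),4−(-1))=1
  k=0: (−1)^2·1904.9409/(240)·0.9883^6·0.1526^2 = +0.172222
  k=1: (−1)^3·1904.9409/(144)·0.9883^4·0.1526^4 = -0.006844
d^4_{-1,-3}(0.3064) = +0.172222 -0.006844 = +0.165378
|D^4_{-1,-3}|² = |d^4_{-1,-3}(β)|² = (+0.165378)² = 0.027350 (the z-rotation phases have unit modulus)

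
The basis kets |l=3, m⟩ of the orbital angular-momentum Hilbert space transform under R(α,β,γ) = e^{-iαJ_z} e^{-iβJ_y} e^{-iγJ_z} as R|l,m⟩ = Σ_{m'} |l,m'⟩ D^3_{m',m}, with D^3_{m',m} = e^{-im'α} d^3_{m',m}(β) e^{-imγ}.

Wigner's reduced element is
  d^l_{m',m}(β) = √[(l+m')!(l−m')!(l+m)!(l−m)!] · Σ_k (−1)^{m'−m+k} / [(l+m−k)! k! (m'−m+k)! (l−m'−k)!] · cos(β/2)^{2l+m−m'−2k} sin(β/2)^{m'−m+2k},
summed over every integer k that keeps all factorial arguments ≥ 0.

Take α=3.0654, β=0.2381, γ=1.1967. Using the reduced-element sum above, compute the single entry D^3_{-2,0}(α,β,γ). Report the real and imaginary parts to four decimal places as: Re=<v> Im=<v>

Re=0.0732 Im=-0.0112

First d^3_{-2,0}(β=0.2381), then the phase factors e^{-i(-2)α} and e^{-i(0)γ}:
c=cos(0.2381/2)=0.992922, s=sin(0.2381/2)=0.118769; N=√[1·120·6·6]=65.726707
k∈{2,3} keeps every argument non-negative
  k=2: (−1)^0·65.7267/(12)·0.9929^4·0.1188^2 = +0.075098
  k=3: (−1)^1·65.7267/(12)·0.9929^2·0.1188^4 = -0.001074
d^3_{-2,0}(0.2381) = +0.075098 -0.001074 = +0.074023
D = (+0.988412-0.151796i)·(+0.074023)·(+1.000000+0.000000i) = +0.073165-0.011236i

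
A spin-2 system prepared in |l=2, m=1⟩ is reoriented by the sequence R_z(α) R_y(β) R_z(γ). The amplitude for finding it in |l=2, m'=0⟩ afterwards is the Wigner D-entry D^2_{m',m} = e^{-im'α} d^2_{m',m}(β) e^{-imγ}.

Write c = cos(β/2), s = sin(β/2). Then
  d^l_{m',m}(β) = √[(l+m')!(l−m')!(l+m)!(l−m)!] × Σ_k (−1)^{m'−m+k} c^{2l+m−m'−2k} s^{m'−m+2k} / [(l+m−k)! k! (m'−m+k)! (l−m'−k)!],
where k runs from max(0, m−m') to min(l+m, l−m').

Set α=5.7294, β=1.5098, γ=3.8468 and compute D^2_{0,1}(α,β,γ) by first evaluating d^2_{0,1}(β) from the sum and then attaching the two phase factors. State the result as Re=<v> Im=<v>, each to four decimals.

Re=-0.0567 Im=0.0483

First d^2_{0,1}(β=1.5098), then the phase factors e^{-i(0)α} and e^{-i(1)γ}:
c=cos(1.5098/2)=0.728340, s=sin(1.5098/2)=0.685216; N=√[2·2·6·1]=4.898979
k: max(0,(1)−(0))=1 … min(2+(1),2−(0))=2
  k=1: (−1)^0·4.8990/(2)·0.7283^3·0.6852^1 = +0.648493
  k=2: (−1)^1·4.8990/(2)·0.7283^1·0.6852^3 = -0.573974
d^2_{0,1}(1.5098) = +0.648493 -0.573974 = +0.074520
D = (+1.000000+0.000000i)·(+0.074520)·(-0.761477+0.648192i) = -0.056745+0.048303i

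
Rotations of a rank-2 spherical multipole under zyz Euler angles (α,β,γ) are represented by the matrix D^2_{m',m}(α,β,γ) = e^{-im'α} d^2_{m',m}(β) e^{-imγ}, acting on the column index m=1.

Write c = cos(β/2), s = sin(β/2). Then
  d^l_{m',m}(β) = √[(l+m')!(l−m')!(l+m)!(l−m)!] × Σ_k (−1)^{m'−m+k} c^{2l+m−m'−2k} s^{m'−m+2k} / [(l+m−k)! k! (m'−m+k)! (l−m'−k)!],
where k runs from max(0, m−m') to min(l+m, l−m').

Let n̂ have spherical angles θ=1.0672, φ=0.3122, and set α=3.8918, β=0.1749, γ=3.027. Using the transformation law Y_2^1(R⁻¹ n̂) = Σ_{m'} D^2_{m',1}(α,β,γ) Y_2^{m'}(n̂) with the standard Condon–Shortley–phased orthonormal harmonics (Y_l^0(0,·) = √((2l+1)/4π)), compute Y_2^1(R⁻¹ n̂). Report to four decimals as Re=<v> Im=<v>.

Re=-0.2349 Im=0.0704

Need the full column D^2_{m',1} for m'=−2..2 at α=3.8918, β=0.1749, γ=3.027.
cos(β/2)=0.996179, sin(β/2)=0.087339
d^2_{-2,1}: single k=3 term ⇒ +0.001327;  D = +0.000059-0.001326i
d^2_{-1,1}: k∈[2..3] ⇒ +0.022710 -0.000058 = +0.022651;  D = +0.014696+0.017237i
d^2_{0,1}: k∈[1..2] ⇒ +0.211492 -0.001626 = +0.209866;  D = -0.208490-0.023997i
d^2_{1,1}: k∈[0..1] ⇒ +0.984802 -0.022710 = +0.962093;  D = +0.774203-0.571168i
d^2_{2,1}: single k=0 term ⇒ -0.172682;  D = +0.031760-0.169737i
Y_2^{m'}(θ=1.0672,φ=0.3122) and Σ D·Y over m':
  (+0.0001-0.0013i)·(+0.2404-0.1732i)  (+0.0147+0.0172i)·(+0.3107-0.1003i)  (-0.2085-0.0240i)·(-0.0950+0.0000i)  (+0.7742-0.5712i)·(-0.3107-0.1003i)  (+0.0318-0.1697i)·(+0.2404+0.1732i)
Y_2^1(R⁻¹ n̂) = -0.234932+0.070370i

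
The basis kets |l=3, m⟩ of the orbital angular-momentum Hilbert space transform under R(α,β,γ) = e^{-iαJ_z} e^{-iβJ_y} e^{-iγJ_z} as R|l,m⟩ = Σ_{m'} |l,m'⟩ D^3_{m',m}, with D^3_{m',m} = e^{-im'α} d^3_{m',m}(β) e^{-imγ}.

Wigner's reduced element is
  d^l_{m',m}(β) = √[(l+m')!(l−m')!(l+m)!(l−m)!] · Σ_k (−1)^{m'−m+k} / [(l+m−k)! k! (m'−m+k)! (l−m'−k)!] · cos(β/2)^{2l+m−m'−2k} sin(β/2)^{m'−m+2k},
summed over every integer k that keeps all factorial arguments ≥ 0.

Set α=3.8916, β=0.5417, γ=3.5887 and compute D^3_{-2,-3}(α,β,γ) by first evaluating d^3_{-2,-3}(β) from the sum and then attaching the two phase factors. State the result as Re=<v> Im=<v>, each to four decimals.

Re=-0.5199 Im=0.1610

D^3_{-2,-3}(3.8916,0.5417,3.5887) = e^{-i·-2·3.8916}·d^3_{-2,-3}(0.5417)·e^{-i·-3·3.5887}. Compute d first:
With c≡cos(β/2)=0.963544 and s≡sin(β/2)=0.267551, N=[1·120·1·720]^{1/2}=293.938769
k∈{0} keeps every argument non-negative
  k=0: (−1)^1·293.9388/(120)·0.9635^5·0.2676^1 = -0.544301
d^3_{-2,-3}(0.5417) = -0.544301
Phases: e^{-i·(-2)·3.8916}=+0.070723+0.997496i, e^{-i·(-3)·3.5887}=-0.227466-0.973786i ⇒ D=-0.519949+0.160985i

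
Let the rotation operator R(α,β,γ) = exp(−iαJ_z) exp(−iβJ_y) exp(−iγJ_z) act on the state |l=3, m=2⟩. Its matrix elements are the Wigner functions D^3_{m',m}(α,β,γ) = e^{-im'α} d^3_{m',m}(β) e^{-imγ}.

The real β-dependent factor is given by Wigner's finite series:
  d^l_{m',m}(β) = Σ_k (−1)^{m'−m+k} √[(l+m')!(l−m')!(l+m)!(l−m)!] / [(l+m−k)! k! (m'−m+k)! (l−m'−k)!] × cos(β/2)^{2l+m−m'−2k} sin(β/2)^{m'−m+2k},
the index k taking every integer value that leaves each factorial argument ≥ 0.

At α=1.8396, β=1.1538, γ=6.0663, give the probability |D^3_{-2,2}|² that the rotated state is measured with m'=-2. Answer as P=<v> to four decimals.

P=0.0810

First d^3_{-2,2}(β=1.1538), then the phase factors e^{-i(-2)α} and e^{-i(2)γ}:
Half-angle: c=0.838158, s=0.545428. N=√(1·120·120·1)=120.000000
The bounds max(0,m−m')=4 and min(l+m,l−m')=5 give 2 terms
  k=4: (−1)^0·120.0000/(24)·0.8382^2·0.5454^4 = +0.310865
  k=5: (−1)^1·120.0000/(120)·0.8382^0·0.5454^6 = -0.026328
d^3_{-2,2}(1.1538) = +0.310865 -0.026328 = +0.284537
|D^3_{-2,2}|² = |d^3_{-2,2}(β)|² = (+0.284537)² = 0.080961 (the z-rotation phases have unit modulus)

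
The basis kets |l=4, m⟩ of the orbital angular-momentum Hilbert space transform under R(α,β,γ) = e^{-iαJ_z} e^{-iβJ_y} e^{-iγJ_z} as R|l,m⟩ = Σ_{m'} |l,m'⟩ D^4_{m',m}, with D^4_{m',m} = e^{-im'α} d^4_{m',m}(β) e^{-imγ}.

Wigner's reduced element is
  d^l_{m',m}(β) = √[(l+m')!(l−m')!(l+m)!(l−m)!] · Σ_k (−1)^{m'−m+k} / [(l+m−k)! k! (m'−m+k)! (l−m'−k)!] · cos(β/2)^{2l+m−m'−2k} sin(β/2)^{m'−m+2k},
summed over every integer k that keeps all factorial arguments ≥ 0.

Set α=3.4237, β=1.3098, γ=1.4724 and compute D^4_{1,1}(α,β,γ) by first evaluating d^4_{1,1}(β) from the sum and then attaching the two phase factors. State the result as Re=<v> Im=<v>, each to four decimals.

Re=0.0154 Im=0.0826

First d^4_{1,1}(β=1.3098), then the phase factors e^{-i(1)α} and e^{-i(1)γ}:
With c≡cos(β/2)=0.793109 and s≡sin(β/2)=0.609080, N=[120·6·120·6]^{1/2}=720.000000
k∈{0,1,2,3} keeps every argument non-negative
  k=0: (−1)^0·720.0000/(720)·0.7931^8·0.6091^0 = +0.156553
  k=1: (−1)^1·720.0000/(48)·0.7931^6·0.6091^2 = -1.384958
  k=2: (−1)^2·720.0000/(24)·0.7931^4·0.6091^4 = +1.633615
  k=3: (−1)^3·720.0000/(72)·0.7931^2·0.6091^6 = -0.321153
d^4_{1,1}(1.3098) = +0.156553 -1.384958 +1.633615 -0.321153 = +0.084057
Attach z-rotation phases: D = e^{-i(1)(3.4237)}·(+0.084057)·e^{-i(1)(1.4724)} = +0.015356+0.082643i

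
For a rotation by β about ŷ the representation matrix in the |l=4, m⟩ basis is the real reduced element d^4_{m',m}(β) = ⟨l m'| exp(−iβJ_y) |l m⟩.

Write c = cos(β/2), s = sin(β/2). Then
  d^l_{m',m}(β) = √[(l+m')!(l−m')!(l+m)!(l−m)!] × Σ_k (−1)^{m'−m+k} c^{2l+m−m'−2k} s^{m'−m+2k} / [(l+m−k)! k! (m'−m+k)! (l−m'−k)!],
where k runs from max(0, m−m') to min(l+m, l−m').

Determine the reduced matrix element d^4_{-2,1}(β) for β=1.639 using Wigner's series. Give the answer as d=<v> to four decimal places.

d=-0.2660

d^4_{-2,1}(β=1.639) via Wigner's sum:
c=cos(1.639/2)=0.682587, s=sin(1.639/2)=0.730805; N=√[2·720·120·6]=1018.233765
The bounds max(0,m−m')=3 and min(l+m,l−m')=5 give 3 terms
  k=3: (−1)^0·1018.2338/(72)·0.6826^5·0.7308^3 = +0.817915
  k=4: (−1)^1·1018.2338/(48)·0.6826^3·0.7308^5 = -1.406326
  k=5: (−1)^2·1018.2338/(240)·0.6826^1·0.7308^7 = +0.322406
d^4_{-2,1}(1.639) = +0.817915 -1.406326 +0.322406 = -0.266006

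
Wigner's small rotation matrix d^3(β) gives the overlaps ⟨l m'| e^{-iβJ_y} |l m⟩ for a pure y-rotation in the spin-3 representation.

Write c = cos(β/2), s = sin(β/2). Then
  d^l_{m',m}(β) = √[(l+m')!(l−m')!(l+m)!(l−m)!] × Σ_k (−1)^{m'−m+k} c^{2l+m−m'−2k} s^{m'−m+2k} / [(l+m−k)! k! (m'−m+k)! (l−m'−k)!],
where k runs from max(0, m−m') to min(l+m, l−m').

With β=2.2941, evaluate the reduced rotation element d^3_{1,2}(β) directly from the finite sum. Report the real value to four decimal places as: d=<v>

d=-0.2991

d^3_{1,2}(β=2.2941) via Wigner's sum:
Half-angle: c=0.411178, s=0.911555. N=√(24·2·120·1)=75.894664
Admissible k: 1..2 (factorial args all ≥0)
  k=1: (−1)^0·75.8947/(24)·0.4112^5·0.9116^1 = +0.033879
  k=2: (−1)^1·75.8947/(12)·0.4112^3·0.9116^3 = -0.333019
d^3_{1,2}(2.2941) = +0.033879 -0.333019 = -0.299140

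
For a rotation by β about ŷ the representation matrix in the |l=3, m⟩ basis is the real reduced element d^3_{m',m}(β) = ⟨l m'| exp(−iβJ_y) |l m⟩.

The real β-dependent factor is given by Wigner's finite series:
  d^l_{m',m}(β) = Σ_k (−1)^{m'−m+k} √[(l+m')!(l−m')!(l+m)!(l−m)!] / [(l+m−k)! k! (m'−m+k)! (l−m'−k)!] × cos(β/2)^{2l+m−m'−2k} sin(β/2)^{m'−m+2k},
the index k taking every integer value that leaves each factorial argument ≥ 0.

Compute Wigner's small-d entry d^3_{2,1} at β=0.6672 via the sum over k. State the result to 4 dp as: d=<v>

d=-0.5925

d^3_{2,1}(β=0.6672) via Wigner's sum:
With c≡cos(β/2)=0.944870 and s≡sin(β/2)=0.327447, N=[120·1·24·2]^{1/2}=75.894664
k: max(0,(1)−(2))=0 … min(3+(1),3−(2))=1
  k=0: (−1)^1·75.8947/(24)·0.9449^5·0.3274^1 = -0.779830
  k=1: (−1)^2·75.8947/(12)·0.9449^3·0.3274^3 = +0.187313
d^3_{2,1}(0.6672) = -0.779830 +0.187313 = -0.592517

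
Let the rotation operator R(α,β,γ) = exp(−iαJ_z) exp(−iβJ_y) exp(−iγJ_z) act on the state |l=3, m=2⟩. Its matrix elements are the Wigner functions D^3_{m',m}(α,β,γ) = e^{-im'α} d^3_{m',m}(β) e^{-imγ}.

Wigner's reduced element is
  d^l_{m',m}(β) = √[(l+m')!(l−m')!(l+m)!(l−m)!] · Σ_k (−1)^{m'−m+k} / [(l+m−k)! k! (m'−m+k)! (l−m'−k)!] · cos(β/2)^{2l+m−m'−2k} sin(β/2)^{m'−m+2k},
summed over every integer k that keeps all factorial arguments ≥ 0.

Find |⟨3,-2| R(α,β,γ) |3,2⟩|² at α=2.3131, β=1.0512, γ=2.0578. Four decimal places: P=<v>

First d^3_{-2,2}(β=1.0512), then the phase factors e^{-i(-2)α} and e^{-i(2)γ}:
c=cos(1.0512/2)=0.865023, s=sin(1.0512/2)=0.501732; N=√[1·120·120·1]=120.000000
k: max(0,(2)−(-2))=4 … min(3+(2),3−(-2))=5
  k=4: (−1)^0·120.0000/(24)·0.8650^2·0.5017^4 = +0.237090
  k=5: (−1)^1·120.0000/(120)·0.8650^0·0.5017^6 = -0.015953
d^3_{-2,2}(1.0512) = +0.237090 -0.015953 = +0.221137
|D^3_{-2,2}|² = |d^3_{-2,2}(β)|² = (+0.221137)² = 0.048902 (the z-rotation phases have unit modulus)

P=0.0489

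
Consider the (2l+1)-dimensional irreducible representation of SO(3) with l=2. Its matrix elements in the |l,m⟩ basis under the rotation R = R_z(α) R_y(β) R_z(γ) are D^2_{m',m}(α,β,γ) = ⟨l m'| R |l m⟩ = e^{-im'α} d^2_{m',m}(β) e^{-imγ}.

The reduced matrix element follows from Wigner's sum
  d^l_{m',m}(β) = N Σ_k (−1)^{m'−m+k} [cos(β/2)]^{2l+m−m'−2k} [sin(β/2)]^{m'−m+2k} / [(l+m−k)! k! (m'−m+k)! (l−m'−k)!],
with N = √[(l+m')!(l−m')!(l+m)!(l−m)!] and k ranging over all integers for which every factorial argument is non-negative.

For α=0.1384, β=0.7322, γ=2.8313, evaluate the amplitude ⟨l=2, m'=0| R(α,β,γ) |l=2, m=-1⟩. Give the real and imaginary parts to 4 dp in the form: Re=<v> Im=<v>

Re=0.5798 Im=-0.1859

Split into d^2_{0,-1}(β=0.7322) × two z-phases.
With c≡cos(β/2)=0.933731 and s≡sin(β/2)=0.357977, N=[2·2·1·6]^{1/2}=4.898979
The bounds max(0,m−m')=0 and min(l+m,l−m')=1 give 2 terms
  k=0: (−1)^1·4.8990/(2)·0.9337^3·0.3580^1 = -0.713830
  k=1: (−1)^2·4.8990/(2)·0.9337^1·0.3580^3 = +0.104921
d^2_{0,-1}(0.7322) = -0.713830 +0.104921 = -0.608910
Attach z-rotation phases: D = e^{-i(0)(0.1384)}·(-0.608910)·e^{-i(-1)(2.8313)} = +0.579831-0.185923i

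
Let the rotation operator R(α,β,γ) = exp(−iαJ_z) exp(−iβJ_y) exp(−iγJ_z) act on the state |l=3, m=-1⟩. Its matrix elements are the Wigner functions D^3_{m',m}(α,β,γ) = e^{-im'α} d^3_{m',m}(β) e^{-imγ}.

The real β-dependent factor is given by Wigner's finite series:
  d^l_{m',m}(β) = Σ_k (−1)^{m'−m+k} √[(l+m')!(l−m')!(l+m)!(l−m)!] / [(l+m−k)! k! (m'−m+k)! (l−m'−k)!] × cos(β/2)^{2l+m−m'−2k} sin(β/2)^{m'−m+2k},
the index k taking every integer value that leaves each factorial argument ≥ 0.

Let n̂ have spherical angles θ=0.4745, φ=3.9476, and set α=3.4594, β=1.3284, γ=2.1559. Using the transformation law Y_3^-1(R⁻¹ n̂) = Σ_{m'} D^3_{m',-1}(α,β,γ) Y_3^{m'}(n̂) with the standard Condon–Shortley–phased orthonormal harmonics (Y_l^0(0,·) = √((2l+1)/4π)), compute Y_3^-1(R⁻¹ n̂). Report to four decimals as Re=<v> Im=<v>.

Re=0.1618 Im=-0.1400

Need the full column D^3_{m',-1} for m'=−3..3 at α=3.4594, β=1.3284, γ=2.1559.
cos(β/2)=0.787410, sin(β/2)=0.616429
d^3_{-3,-1}: single k=2 term ⇒ +0.565739;  D = +0.565445-0.018254i
d^3_{-2,-1}: k∈[1..2] ⇒ +0.590050 -0.723241 = -0.133192;  D = +0.125113-0.045681i
d^3_{-1,-1}: k∈[0..2] ⇒ +0.238345 -1.168586 +0.537139 = -0.393102;  D = -0.308638+0.243459i
d^3_{0,-1}: k∈[0..2] ⇒ -0.646367 +1.188406 -0.242777 = +0.299262;  D = -0.165278+0.249481i
d^3_{1,-1}: k∈[0..2] ⇒ +0.876440 -0.716185 +0.054866 = +0.215120;  D = +0.056819-0.207481i
d^3_{2,-1}: k∈[0..1] ⇒ -0.723241 +0.221624 = -0.501617;  D = -0.025326-0.500977i
d^3_{3,-1}: single k=0 term ⇒ +0.346722;  D = -0.124836-0.323469i
Y_3^{m'}(θ=0.4745,φ=3.9476) and Σ D·Y over m':
  (+0.5654-0.0183i)·(+0.0298+0.0263i)  (+0.1251-0.0457i)·(-0.0078-0.1896i)  (-0.3086+0.2435i)·(-0.3022+0.3150i)  (-0.1653+0.2495i)·(+0.3174+0.0000i)  (+0.0568-0.2075i)·(+0.3022+0.3150i)  (-0.0253-0.5010i)·(-0.0078+0.1896i)  (-0.1248-0.3235i)·(-0.0298+0.0263i)
Y_3^-1(R⁻¹ n̂) = +0.161798-0.139951i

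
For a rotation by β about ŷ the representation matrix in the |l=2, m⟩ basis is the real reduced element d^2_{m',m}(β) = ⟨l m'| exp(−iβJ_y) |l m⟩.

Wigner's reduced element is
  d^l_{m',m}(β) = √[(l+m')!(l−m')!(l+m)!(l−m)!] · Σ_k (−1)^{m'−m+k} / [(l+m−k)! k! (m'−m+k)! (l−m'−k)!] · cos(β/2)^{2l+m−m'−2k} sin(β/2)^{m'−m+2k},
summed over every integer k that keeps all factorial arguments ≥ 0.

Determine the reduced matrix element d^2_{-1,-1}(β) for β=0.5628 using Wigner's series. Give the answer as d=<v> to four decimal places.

d=0.6382

d^2_{-1,-1}(β=0.5628) via Wigner's sum:
c=cos(0.5628/2)=0.960668, s=sin(0.5628/2)=0.277701; N=√[1·6·1·6]=6.000000
k: max(0,(-1)−(-1))=0 … min(2+(-1),2−(-1))=1
  k=0: (−1)^0·6.0000/(6)·0.9607^4·0.2777^0 = +0.851712
  k=1: (−1)^1·6.0000/(2)·0.9607^2·0.2777^2 = -0.213512
d^2_{-1,-1}(0.5628) = +0.851712 -0.213512 = +0.638200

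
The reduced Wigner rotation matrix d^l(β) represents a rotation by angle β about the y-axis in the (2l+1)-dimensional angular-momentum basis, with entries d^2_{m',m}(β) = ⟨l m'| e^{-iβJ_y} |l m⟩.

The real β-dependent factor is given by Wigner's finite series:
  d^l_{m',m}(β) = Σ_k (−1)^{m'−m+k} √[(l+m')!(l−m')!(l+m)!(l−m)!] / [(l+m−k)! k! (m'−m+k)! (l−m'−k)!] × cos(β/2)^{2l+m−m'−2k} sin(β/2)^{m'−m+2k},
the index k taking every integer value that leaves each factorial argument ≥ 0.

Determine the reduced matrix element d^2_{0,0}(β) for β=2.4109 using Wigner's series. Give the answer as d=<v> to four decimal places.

d^2_{0,0}(β=2.4109) via Wigner's sum:
c=cos(2.4109/2)=0.357273, s=sin(2.4109/2)=0.934000; N=√[2·2·2·2]=4.000000
The bounds max(0,m−m')=0 and min(l+m,l−m')=2 give 3 terms
  k=0: (−1)^0·4.0000/(4)·0.3573^4·0.9340^0 = +0.016293
  k=1: (−1)^1·4.0000/(1)·0.3573^2·0.9340^2 = -0.445404
  k=2: (−1)^2·4.0000/(4)·0.3573^0·0.9340^4 = +0.761005
d^2_{0,0}(2.4109) = +0.016293 -0.445404 +0.761005 = +0.331895

d=0.3319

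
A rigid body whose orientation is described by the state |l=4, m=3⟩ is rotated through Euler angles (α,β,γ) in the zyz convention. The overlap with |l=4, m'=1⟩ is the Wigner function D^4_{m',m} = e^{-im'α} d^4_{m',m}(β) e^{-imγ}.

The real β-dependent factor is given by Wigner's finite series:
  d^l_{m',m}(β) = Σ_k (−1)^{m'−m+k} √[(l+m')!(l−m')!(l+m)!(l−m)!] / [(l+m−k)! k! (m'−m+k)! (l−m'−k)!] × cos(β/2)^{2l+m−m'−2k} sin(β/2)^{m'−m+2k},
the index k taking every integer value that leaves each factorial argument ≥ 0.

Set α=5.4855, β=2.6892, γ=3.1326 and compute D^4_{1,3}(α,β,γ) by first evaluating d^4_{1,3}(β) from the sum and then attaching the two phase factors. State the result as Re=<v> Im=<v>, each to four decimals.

First d^4_{1,3}(β=2.6892), then the phase factors e^{-i(1)α} and e^{-i(3)γ}:
Half-angle: c=0.224272, s=0.974527. N=√(120·6·5040·1)=1904.940944
k∈{2,3} keeps every argument non-negative
  k=2: (−1)^0·1904.9409/(240)·0.2243^6·0.9745^2 = +0.000959
  k=3: (−1)^1·1904.9409/(144)·0.2243^4·0.9745^4 = -0.030185
d^4_{1,3}(2.6892) = +0.000959 -0.030185 = -0.029226
Phases: e^{-i·(1)·5.4855}=+0.698365+0.715742i, e^{-i·(3)·3.1326}=-0.999636-0.026975i ⇒ D=+0.019839+0.021461i

Re=0.0198 Im=0.0215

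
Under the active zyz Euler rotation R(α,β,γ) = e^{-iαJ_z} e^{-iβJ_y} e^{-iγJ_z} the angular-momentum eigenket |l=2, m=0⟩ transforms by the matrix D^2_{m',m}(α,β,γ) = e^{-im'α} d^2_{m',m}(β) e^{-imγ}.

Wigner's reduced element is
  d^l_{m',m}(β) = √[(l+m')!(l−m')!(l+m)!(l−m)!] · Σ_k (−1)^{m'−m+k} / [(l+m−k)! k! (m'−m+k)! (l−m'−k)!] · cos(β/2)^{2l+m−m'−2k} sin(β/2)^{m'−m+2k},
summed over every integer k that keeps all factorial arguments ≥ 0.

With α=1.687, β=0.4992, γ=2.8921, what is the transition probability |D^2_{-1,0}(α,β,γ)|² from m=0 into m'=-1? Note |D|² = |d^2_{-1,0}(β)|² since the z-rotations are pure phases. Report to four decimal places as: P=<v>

P=0.2650

First d^2_{-1,0}(β=0.4992), then the phase factors e^{-i(-1)α} and e^{-i(0)γ}:
c=cos(0.4992/2)=0.969011, s=sin(0.4992/2)=0.247016; N=√[1·6·2·2]=4.898979
k: max(0,(0)−(-1))=1 … min(2+(0),2−(-1))=2
  k=1: (−1)^0·4.8990/(2)·0.9690^3·0.2470^1 = +0.550539
  k=2: (−1)^1·4.8990/(2)·0.9690^1·0.2470^3 = -0.035775
d^2_{-1,0}(0.4992) = +0.550539 -0.035775 = +0.514764
|D^2_{-1,0}|² = |d^2_{-1,0}(β)|² = (+0.514764)² = 0.264982 (the z-rotation phases have unit modulus)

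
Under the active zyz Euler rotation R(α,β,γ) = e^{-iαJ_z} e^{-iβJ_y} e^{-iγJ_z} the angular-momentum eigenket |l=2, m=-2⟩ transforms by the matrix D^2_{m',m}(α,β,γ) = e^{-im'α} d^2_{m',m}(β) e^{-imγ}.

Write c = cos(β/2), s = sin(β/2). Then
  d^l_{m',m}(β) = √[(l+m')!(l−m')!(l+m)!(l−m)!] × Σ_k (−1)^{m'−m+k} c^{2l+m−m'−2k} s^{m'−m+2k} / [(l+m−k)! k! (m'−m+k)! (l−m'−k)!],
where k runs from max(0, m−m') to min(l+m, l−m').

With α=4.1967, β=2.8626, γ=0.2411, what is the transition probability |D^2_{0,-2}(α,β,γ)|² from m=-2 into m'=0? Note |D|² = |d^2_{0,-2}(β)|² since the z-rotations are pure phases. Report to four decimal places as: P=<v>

Split into d^2_{0,-2}(β=2.8626) × two z-phases.
With c≡cos(β/2)=0.139044 and s≡sin(β/2)=0.990286, N=[2·2·1·24]^{1/2}=9.797959
The bounds max(0,m−m')=0 and min(l+m,l−m')=0 give 1 term
  k=0: (−1)^2·9.7980/(4)·0.1390^2·0.9903^2 = +0.046441
d^2_{0,-2}(2.8626) = +0.046441
|D^2_{0,-2}|² = |d^2_{0,-2}(β)|² = (+0.046441)² = 0.002157 (the z-rotation phases have unit modulus)

P=0.0022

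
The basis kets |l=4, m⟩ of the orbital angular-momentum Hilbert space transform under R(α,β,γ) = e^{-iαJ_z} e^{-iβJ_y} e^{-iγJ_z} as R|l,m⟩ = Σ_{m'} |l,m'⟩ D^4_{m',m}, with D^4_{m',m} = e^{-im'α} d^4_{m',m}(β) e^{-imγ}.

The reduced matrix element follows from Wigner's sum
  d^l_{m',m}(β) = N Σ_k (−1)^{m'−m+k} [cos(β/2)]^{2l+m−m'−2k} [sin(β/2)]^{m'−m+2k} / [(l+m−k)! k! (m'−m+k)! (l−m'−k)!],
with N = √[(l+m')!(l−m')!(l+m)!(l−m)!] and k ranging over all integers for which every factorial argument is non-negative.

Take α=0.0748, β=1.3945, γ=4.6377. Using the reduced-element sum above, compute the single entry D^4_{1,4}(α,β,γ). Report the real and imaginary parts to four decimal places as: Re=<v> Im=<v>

Re=0.5115 Im=0.1165

D^4_{1,4}(0.0748,1.3945,4.6377) = e^{-i·1·0.0748}·d^4_{1,4}(1.3945)·e^{-i·4·4.6377}. Compute d first:
c=cos(1.3945/2)=0.766611, s=sin(1.3945/2)=0.642112; N=√[120·6·40320·1]=5387.986637
The bounds max(0,m−m')=3 and min(l+m,l−m')=3 give 1 term
  k=3: (−1)^0·5387.9866/(720)·0.7666^5·0.6421^3 = +0.524567
d^4_{1,4}(1.3945) = +0.524567
Attach z-rotation phases: D = e^{-i(1)(0.0748)}·(+0.524567)·e^{-i(4)(4.6377)} = +0.511467+0.116500i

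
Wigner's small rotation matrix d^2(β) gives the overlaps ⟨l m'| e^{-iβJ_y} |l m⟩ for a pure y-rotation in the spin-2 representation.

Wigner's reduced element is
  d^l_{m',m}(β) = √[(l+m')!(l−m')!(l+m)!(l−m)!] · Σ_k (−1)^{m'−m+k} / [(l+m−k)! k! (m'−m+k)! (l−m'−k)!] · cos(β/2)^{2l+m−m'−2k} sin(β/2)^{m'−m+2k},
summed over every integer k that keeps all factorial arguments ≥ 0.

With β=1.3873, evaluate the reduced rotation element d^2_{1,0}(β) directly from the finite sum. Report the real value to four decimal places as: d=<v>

d^2_{1,0}(β=1.3873) via Wigner's sum:
c=cos(1.3873/2)=0.768918, s=sin(1.3873/2)=0.639348; N=√[6·1·2·2]=4.898979
The bounds max(0,m−m')=0 and min(l+m,l−m')=1 give 2 terms
  k=0: (−1)^1·4.8990/(2)·0.7689^3·0.6393^1 = -0.711954
  k=1: (−1)^2·4.8990/(2)·0.7689^1·0.6393^3 = +0.492229
d^2_{1,0}(1.3873) = -0.711954 +0.492229 = -0.219725

d=-0.2197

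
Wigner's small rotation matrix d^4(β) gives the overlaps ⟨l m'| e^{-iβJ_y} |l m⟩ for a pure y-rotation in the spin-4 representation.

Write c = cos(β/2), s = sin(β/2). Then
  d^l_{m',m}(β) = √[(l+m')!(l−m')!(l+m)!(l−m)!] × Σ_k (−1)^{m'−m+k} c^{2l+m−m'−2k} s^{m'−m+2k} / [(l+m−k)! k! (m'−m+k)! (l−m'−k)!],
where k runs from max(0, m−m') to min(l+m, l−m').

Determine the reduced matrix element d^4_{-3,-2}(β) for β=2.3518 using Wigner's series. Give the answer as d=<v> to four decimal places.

d^4_{-3,-2}(β=2.3518) via Wigner's sum:
c=cos(2.3518/2)=0.384712, s=sin(2.3518/2)=0.923036; N=√[1·5040·2·720]=2693.993318
Admissible k: 1..2 (factorial args all ≥0)
  k=1: (−1)^0·2693.9933/(720)·0.3847^7·0.9230^1 = +0.004308
  k=2: (−1)^1·2693.9933/(240)·0.3847^5·0.9230^3 = -0.074391
d^4_{-3,-2}(2.3518) = +0.004308 -0.074391 = -0.070084

d=-0.0701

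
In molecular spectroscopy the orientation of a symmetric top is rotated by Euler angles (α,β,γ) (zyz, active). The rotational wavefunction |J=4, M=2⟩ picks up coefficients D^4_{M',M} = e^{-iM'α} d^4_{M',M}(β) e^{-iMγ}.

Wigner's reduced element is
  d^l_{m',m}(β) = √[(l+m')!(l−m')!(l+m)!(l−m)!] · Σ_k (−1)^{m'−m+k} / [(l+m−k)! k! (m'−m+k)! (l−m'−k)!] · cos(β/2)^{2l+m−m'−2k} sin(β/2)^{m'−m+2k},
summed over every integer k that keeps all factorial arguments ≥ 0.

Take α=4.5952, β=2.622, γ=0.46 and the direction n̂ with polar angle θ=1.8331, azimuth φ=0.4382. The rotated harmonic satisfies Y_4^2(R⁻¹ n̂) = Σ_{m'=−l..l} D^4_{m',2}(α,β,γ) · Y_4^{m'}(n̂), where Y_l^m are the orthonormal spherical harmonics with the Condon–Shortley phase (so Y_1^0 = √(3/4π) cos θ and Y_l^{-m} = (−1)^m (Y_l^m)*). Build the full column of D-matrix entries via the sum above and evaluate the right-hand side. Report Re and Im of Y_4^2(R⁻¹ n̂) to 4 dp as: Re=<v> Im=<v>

Re=-0.1779 Im=-0.2809

Need the full column D^4_{m',2} for m'=−4..4 at α=4.5952, β=2.622, γ=0.46.
cos(β/2)=0.256884, sin(β/2)=0.966442
d^4_{-4,2}: single k=6 term ⇒ +0.284517;  D = +0.051508-0.279815i
d^4_{-3,2}: k∈[5..6] ⇒ +0.160426 -0.756889 = -0.596463;  D = -0.569959-0.175828i
d^4_{-2,2}: k∈[4..6] ⇒ +0.056982 -0.645223 +0.761040 = +0.172799;  D = -0.069895+0.158032i
d^4_{-1,2}: k∈[3..5] ⇒ +0.014280 -0.303177 +0.858231 = +0.569335;  D = -0.490185-0.289588i
d^4_{0,2}: k∈[2..4] ⇒ +0.002546 -0.096104 +0.510094 = +0.416536;  D = +0.252346-0.331397i
d^4_{1,2}: k∈[1..3] ⇒ +0.000303 -0.021420 +0.202118 = +0.181001;  D = +0.130196+0.125739i
d^4_{2,2}: k∈[0..2] ⇒ +0.000019 -0.003221 +0.056982 = +0.053781;  D = -0.041628+0.034052i
d^4_{3,2}: k∈[0..1] ⇒ -0.000267 +0.011334 = +0.011067;  D = -0.005958-0.009327i
d^4_{4,2}: single k=0 term ⇒ +0.001420;  D = +0.001278-0.000619i
Y_4^{m'}(θ=1.8331,φ=0.4382) and Σ D·Y over m':
  (+0.0515-0.2798i)·(-0.0697-0.3787i)  (-0.5700-0.1758i)·(-0.0741+0.2828i)  (-0.0699+0.1580i)·(-0.1057+0.1269i)  (-0.4902-0.2896i)·(+0.2714-0.1272i)  (+0.2523-0.3314i)·(+0.1207+0.0000i)  (+0.1302+0.1257i)·(-0.2714-0.1272i)  (-0.0416+0.0341i)·(-0.1057-0.1269i)  (-0.0060-0.0093i)·(+0.0741+0.2828i)  (+0.0013-0.0006i)·(-0.0697+0.3787i)
Y_4^2(R⁻¹ n̂) = -0.177909-0.280854i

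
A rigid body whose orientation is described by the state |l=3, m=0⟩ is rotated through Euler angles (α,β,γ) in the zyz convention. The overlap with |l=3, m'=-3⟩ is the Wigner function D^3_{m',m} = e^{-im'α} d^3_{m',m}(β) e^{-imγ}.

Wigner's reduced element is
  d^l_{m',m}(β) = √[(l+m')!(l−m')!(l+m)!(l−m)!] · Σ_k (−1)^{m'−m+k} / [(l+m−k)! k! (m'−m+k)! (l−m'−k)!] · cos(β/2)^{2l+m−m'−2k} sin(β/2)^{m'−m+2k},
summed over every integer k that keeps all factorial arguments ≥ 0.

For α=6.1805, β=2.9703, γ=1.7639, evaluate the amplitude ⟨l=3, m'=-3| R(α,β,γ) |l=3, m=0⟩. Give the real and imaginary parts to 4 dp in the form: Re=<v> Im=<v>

D^3_{-3,0}(6.1805,2.9703,1.7639) = e^{-i·-3·6.1805}·d^3_{-3,0}(2.9703)·e^{-i·0·1.7639}. Compute d first:
c=cos(2.9703/2)=0.085542, s=sin(2.9703/2)=0.996335; N=√[1·720·6·6]=160.996894
k: max(0,(0)−(-3))=3 … min(3+(0),3−(-3))=3
  k=3: (−1)^0·160.9969/(36)·0.0855^3·0.9963^3 = +0.002769
d^3_{-3,0}(2.9703) = +0.002769
Phases: e^{-i·(-3)·6.1805}=+0.952925-0.303207i, e^{-i·(0)·1.7639}=+1.000000+0.000000i ⇒ D=+0.002638-0.000839i

Re=0.0026 Im=-0.0008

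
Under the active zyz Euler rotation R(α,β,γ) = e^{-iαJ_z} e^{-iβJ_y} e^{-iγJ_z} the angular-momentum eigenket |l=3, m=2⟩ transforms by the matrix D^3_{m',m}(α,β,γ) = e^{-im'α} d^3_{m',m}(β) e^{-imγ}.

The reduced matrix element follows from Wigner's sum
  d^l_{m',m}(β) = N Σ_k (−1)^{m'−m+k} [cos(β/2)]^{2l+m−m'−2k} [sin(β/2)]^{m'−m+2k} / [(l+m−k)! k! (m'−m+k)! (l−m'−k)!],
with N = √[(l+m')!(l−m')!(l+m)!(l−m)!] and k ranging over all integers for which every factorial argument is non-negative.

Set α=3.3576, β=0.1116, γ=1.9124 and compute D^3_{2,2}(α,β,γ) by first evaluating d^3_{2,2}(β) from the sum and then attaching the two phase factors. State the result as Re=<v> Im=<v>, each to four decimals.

Re=-0.4291 Im=0.8758

D^3_{2,2}(3.3576,0.1116,1.9124) = e^{-i·2·3.3576}·d^3_{2,2}(0.1116)·e^{-i·2·1.9124}. Compute d first:
With c≡cos(β/2)=0.998444 and s≡sin(β/2)=0.055771, N=[120·1·120·1]^{1/2}=120.000000
The bounds max(0,m−m')=0 and min(l+m,l−m')=1 give 2 terms
  k=0: (−1)^0·120.0000/(120)·0.9984^6·0.0558^0 = +0.990698
  k=1: (−1)^1·120.0000/(24)·0.9984^4·0.0558^2 = -0.015455
d^3_{2,2}(0.1116) = +0.990698 -0.015455 = +0.975242
Attach z-rotation phases: D = e^{-i(2)(3.3576)}·(+0.975242)·e^{-i(2)(1.9124)} = -0.429085+0.875776i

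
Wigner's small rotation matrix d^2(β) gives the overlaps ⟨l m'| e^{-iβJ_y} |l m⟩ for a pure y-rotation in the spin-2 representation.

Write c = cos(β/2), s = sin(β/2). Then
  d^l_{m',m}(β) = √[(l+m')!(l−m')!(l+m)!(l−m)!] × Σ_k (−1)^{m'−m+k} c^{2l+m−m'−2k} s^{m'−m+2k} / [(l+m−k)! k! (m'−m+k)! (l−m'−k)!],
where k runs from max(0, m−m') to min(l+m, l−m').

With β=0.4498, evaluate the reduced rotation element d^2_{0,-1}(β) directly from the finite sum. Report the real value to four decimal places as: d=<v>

d^2_{0,-1}(β=0.4498) via Wigner's sum:
Half-angle: c=0.974816, s=0.223009. N=√(2·2·1·6)=4.898979
The bounds max(0,m−m')=0 and min(l+m,l−m')=1 give 2 terms
  k=0: (−1)^1·4.8990/(2)·0.9748^3·0.2230^1 = -0.506018
  k=1: (−1)^2·4.8990/(2)·0.9748^1·0.2230^3 = +0.026483
d^2_{0,-1}(0.4498) = -0.506018 +0.026483 = -0.479536

d=-0.4795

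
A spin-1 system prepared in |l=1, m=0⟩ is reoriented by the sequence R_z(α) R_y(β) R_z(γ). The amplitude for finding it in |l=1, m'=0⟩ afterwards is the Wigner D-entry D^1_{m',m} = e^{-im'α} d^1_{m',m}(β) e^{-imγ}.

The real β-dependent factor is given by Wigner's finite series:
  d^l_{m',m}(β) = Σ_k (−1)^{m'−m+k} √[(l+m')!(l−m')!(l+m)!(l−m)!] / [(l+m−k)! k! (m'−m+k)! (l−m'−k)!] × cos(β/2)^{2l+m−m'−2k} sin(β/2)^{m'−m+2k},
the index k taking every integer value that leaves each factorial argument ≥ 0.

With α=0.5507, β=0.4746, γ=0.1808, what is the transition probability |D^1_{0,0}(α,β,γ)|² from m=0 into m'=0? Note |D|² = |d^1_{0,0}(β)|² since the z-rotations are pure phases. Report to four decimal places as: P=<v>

P=0.7912

D^1_{0,0}(0.5507,0.4746,0.1808) = e^{-i·0·0.5507}·d^1_{0,0}(0.4746)·e^{-i·0·0.1808}. Compute d first:
With c≡cos(β/2)=0.971976 and s≡sin(β/2)=0.235079, N=[1·1·1·1]^{1/2}=1.000000
k: max(0,(0)−(0))=0 … min(1+(0),1−(0))=1
  k=0: (−1)^0·1.0000/(1)·0.9720^2·0.2351^0 = +0.944738
  k=1: (−1)^1·1.0000/(1)·0.9720^0·0.2351^2 = -0.055262
d^1_{0,0}(0.4746) = +0.944738 -0.055262 = +0.889476
|D^1_{0,0}|² = |d^1_{0,0}(β)|² = (+0.889476)² = 0.791167 (the z-rotation phases have unit modulus)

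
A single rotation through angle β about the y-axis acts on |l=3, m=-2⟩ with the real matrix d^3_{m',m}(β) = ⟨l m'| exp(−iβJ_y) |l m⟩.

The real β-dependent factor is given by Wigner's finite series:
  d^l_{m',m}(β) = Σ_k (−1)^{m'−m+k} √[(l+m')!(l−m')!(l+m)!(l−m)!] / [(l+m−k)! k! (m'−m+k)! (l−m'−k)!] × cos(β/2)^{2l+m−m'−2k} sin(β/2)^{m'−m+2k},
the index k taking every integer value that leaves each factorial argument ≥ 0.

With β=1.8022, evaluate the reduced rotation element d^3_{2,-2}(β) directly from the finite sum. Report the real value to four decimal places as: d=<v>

d^3_{2,-2}(β=1.8022) via Wigner's sum:
c=cos(1.8022/2)=0.620748, s=sin(1.8022/2)=0.784010; N=√[120·1·1·120]=120.000000
k∈{0,1} keeps every argument non-negative
  k=0: (−1)^4·120.0000/(24)·0.6207^2·0.7840^4 = +0.727926
  k=1: (−1)^5·120.0000/(120)·0.6207^0·0.7840^6 = -0.232236
d^3_{2,-2}(1.8022) = +0.727926 -0.232236 = +0.495690

d=0.4957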